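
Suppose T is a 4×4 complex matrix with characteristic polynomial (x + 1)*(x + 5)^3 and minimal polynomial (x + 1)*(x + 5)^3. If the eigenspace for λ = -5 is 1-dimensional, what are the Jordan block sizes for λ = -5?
Block sizes for λ = -5: [3]

Step 1 — from the characteristic polynomial, algebraic multiplicity of λ = -5 is 3. From dim ker(T − (-5)·I) = 1, there are exactly 1 Jordan blocks for λ = -5.
Step 2 — from the minimal polynomial, the factor (x + 5)^3 tells us the largest block for λ = -5 has size 3.
Step 3 — with total size 3, 1 blocks, and largest block 3, the block sizes (in nonincreasing order) are [3].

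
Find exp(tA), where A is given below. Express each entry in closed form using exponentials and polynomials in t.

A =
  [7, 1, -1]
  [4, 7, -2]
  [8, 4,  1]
e^{tA} =
  [2*t*exp(5*t) + exp(5*t), t*exp(5*t), -t*exp(5*t)]
  [4*t*exp(5*t), 2*t*exp(5*t) + exp(5*t), -2*t*exp(5*t)]
  [8*t*exp(5*t), 4*t*exp(5*t), -4*t*exp(5*t) + exp(5*t)]

Strategy: write A = P · J · P⁻¹ where J is a Jordan canonical form, so e^{tA} = P · e^{tJ} · P⁻¹, and e^{tJ} can be computed block-by-block.

A has Jordan form
J =
  [5, 1, 0]
  [0, 5, 0]
  [0, 0, 5]
(up to reordering of blocks).

Per-block formulas:
  For a 1×1 block at λ = 5: exp(t · [5]) = [e^(5t)].
  For a 2×2 Jordan block J_2(5): exp(t · J_2(5)) = e^(5t)·(I + t·N), where N is the 2×2 nilpotent shift.

After assembling e^{tJ} and conjugating by P, we get:

e^{tA} =
  [2*t*exp(5*t) + exp(5*t), t*exp(5*t), -t*exp(5*t)]
  [4*t*exp(5*t), 2*t*exp(5*t) + exp(5*t), -2*t*exp(5*t)]
  [8*t*exp(5*t), 4*t*exp(5*t), -4*t*exp(5*t) + exp(5*t)]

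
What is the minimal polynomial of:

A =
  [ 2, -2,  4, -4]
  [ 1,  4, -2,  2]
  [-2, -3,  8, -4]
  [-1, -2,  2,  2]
x^3 - 12*x^2 + 48*x - 64

The characteristic polynomial is χ_A(x) = (x - 4)^4, so the eigenvalues are known. The minimal polynomial is
  m_A(x) = Π_λ (x − λ)^{k_λ}
where k_λ is the size of the *largest* Jordan block for λ (equivalently, the smallest k with (A − λI)^k v = 0 for every generalised eigenvector v of λ).

  λ = 4: largest Jordan block has size 3, contributing (x − 4)^3

So m_A(x) = (x - 4)^3 = x^3 - 12*x^2 + 48*x - 64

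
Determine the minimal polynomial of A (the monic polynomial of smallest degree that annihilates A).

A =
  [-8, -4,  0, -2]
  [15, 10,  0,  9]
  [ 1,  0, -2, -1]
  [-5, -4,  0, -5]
x^3 + 3*x^2 - 4*x - 12

The characteristic polynomial is χ_A(x) = (x - 2)*(x + 2)^2*(x + 3), so the eigenvalues are known. The minimal polynomial is
  m_A(x) = Π_λ (x − λ)^{k_λ}
where k_λ is the size of the *largest* Jordan block for λ (equivalently, the smallest k with (A − λI)^k v = 0 for every generalised eigenvector v of λ).

  λ = -3: largest Jordan block has size 1, contributing (x + 3)
  λ = -2: largest Jordan block has size 1, contributing (x + 2)
  λ = 2: largest Jordan block has size 1, contributing (x − 2)

So m_A(x) = (x - 2)*(x + 2)*(x + 3) = x^3 + 3*x^2 - 4*x - 12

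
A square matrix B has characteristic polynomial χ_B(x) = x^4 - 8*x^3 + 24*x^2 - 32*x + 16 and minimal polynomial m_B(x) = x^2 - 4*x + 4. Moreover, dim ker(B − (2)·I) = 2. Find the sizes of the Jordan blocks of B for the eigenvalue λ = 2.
Block sizes for λ = 2: [2, 2]

Step 1 — from the characteristic polynomial, algebraic multiplicity of λ = 2 is 4. From dim ker(B − (2)·I) = 2, there are exactly 2 Jordan blocks for λ = 2.
Step 2 — from the minimal polynomial, the factor (x − 2)^2 tells us the largest block for λ = 2 has size 2.
Step 3 — with total size 4, 2 blocks, and largest block 2, the block sizes (in nonincreasing order) are [2, 2].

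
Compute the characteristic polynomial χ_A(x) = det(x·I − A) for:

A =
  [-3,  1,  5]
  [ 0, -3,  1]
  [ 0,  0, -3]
x^3 + 9*x^2 + 27*x + 27

Expanding det(x·I − A) (e.g. by cofactor expansion or by noting that A is similar to its Jordan form J, which has the same characteristic polynomial as A) gives
  χ_A(x) = x^3 + 9*x^2 + 27*x + 27
which factors as (x + 3)^3. The eigenvalues (with algebraic multiplicities) are λ = -3 with multiplicity 3.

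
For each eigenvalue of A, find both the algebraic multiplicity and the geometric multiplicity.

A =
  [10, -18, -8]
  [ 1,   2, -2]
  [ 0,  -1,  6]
λ = 6: alg = 3, geom = 1

Step 1 — factor the characteristic polynomial to read off the algebraic multiplicities:
  χ_A(x) = (x - 6)^3

Step 2 — compute geometric multiplicities via the rank-nullity identity g(λ) = n − rank(A − λI):
  rank(A − (6)·I) = 2, so dim ker(A − (6)·I) = n − 2 = 1

Summary:
  λ = 6: algebraic multiplicity = 3, geometric multiplicity = 1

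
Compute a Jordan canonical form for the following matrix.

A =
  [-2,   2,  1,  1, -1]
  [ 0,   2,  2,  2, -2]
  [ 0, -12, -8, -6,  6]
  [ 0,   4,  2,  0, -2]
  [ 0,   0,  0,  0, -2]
J_2(-2) ⊕ J_1(-2) ⊕ J_1(-2) ⊕ J_1(-2)

The characteristic polynomial is
  det(x·I − A) = x^5 + 10*x^4 + 40*x^3 + 80*x^2 + 80*x + 32 = (x + 2)^5

Eigenvalues and multiplicities (the geometric multiplicity of λ is n − rank(A − λI), which equals the number of Jordan blocks for λ):
  λ = -2: algebraic multiplicity = 5, geometric multiplicity = 4

Determining the block sizes for each eigenvalue:
  λ = -2: 4 blocks summing to 5 forces exactly one block of size 2 and the rest size 1 → block sizes [2, 1, 1, 1]

Assembling the blocks gives a Jordan form
J =
  [-2,  1,  0,  0,  0]
  [ 0, -2,  0,  0,  0]
  [ 0,  0, -2,  0,  0]
  [ 0,  0,  0, -2,  0]
  [ 0,  0,  0,  0, -2]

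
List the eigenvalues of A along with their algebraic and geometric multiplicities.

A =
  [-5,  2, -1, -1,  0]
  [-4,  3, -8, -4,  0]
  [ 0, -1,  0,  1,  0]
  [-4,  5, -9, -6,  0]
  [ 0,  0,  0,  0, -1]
λ = -3: alg = 2, geom = 1; λ = -1: alg = 3, geom = 2

Step 1 — factor the characteristic polynomial to read off the algebraic multiplicities:
  χ_A(x) = (x + 1)^3*(x + 3)^2

Step 2 — compute geometric multiplicities via the rank-nullity identity g(λ) = n − rank(A − λI):
  rank(A − (-3)·I) = 4, so dim ker(A − (-3)·I) = n − 4 = 1
  rank(A − (-1)·I) = 3, so dim ker(A − (-1)·I) = n − 3 = 2

Summary:
  λ = -3: algebraic multiplicity = 2, geometric multiplicity = 1
  λ = -1: algebraic multiplicity = 3, geometric multiplicity = 2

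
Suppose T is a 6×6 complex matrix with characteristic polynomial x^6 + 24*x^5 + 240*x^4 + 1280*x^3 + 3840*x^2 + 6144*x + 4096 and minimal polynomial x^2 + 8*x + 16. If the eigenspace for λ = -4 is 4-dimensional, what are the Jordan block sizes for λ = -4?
Block sizes for λ = -4: [2, 2, 1, 1]

Step 1 — from the characteristic polynomial, algebraic multiplicity of λ = -4 is 6. From dim ker(T − (-4)·I) = 4, there are exactly 4 Jordan blocks for λ = -4.
Step 2 — from the minimal polynomial, the factor (x + 4)^2 tells us the largest block for λ = -4 has size 2.
Step 3 — with total size 6, 4 blocks, and largest block 2, the block sizes (in nonincreasing order) are [2, 2, 1, 1].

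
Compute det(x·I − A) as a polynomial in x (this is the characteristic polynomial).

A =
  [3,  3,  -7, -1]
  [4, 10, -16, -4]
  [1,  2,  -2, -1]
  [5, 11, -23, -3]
x^4 - 8*x^3 + 24*x^2 - 32*x + 16

Expanding det(x·I − A) (e.g. by cofactor expansion or by noting that A is similar to its Jordan form J, which has the same characteristic polynomial as A) gives
  χ_A(x) = x^4 - 8*x^3 + 24*x^2 - 32*x + 16
which factors as (x - 2)^4. The eigenvalues (with algebraic multiplicities) are λ = 2 with multiplicity 4.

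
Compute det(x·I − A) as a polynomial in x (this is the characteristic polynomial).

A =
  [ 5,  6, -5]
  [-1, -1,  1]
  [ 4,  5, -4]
x^3

Expanding det(x·I − A) (e.g. by cofactor expansion or by noting that A is similar to its Jordan form J, which has the same characteristic polynomial as A) gives
  χ_A(x) = x^3
which factors as x^3. The eigenvalues (with algebraic multiplicities) are λ = 0 with multiplicity 3.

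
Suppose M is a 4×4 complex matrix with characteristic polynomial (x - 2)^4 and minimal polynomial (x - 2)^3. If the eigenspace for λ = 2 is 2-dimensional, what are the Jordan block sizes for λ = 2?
Block sizes for λ = 2: [3, 1]

Step 1 — from the characteristic polynomial, algebraic multiplicity of λ = 2 is 4. From dim ker(M − (2)·I) = 2, there are exactly 2 Jordan blocks for λ = 2.
Step 2 — from the minimal polynomial, the factor (x − 2)^3 tells us the largest block for λ = 2 has size 3.
Step 3 — with total size 4, 2 blocks, and largest block 3, the block sizes (in nonincreasing order) are [3, 1].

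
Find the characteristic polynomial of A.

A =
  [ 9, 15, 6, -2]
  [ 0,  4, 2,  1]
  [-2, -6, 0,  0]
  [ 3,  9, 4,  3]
x^4 - 16*x^3 + 96*x^2 - 256*x + 256

Expanding det(x·I − A) (e.g. by cofactor expansion or by noting that A is similar to its Jordan form J, which has the same characteristic polynomial as A) gives
  χ_A(x) = x^4 - 16*x^3 + 96*x^2 - 256*x + 256
which factors as (x - 4)^4. The eigenvalues (with algebraic multiplicities) are λ = 4 with multiplicity 4.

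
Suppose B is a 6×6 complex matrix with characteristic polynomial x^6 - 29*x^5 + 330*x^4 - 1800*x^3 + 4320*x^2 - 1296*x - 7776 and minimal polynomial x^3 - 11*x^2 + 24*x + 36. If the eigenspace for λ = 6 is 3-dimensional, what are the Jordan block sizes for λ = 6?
Block sizes for λ = 6: [2, 2, 1]

Step 1 — from the characteristic polynomial, algebraic multiplicity of λ = 6 is 5. From dim ker(B − (6)·I) = 3, there are exactly 3 Jordan blocks for λ = 6.
Step 2 — from the minimal polynomial, the factor (x − 6)^2 tells us the largest block for λ = 6 has size 2.
Step 3 — with total size 5, 3 blocks, and largest block 2, the block sizes (in nonincreasing order) are [2, 2, 1].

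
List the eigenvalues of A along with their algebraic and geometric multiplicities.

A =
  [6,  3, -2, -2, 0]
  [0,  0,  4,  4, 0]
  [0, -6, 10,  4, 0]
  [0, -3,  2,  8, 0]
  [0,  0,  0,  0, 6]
λ = 6: alg = 5, geom = 4

Step 1 — factor the characteristic polynomial to read off the algebraic multiplicities:
  χ_A(x) = (x - 6)^5

Step 2 — compute geometric multiplicities via the rank-nullity identity g(λ) = n − rank(A − λI):
  rank(A − (6)·I) = 1, so dim ker(A − (6)·I) = n − 1 = 4

Summary:
  λ = 6: algebraic multiplicity = 5, geometric multiplicity = 4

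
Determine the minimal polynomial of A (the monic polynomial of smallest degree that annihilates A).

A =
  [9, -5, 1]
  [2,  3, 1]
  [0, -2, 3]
x^3 - 15*x^2 + 75*x - 125

The characteristic polynomial is χ_A(x) = (x - 5)^3, so the eigenvalues are known. The minimal polynomial is
  m_A(x) = Π_λ (x − λ)^{k_λ}
where k_λ is the size of the *largest* Jordan block for λ (equivalently, the smallest k with (A − λI)^k v = 0 for every generalised eigenvector v of λ).

  λ = 5: largest Jordan block has size 3, contributing (x − 5)^3

So m_A(x) = (x - 5)^3 = x^3 - 15*x^2 + 75*x - 125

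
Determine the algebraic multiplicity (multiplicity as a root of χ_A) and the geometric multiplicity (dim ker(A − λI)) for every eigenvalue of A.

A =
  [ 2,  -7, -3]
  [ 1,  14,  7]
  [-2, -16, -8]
λ = 1: alg = 2, geom = 1; λ = 6: alg = 1, geom = 1

Step 1 — factor the characteristic polynomial to read off the algebraic multiplicities:
  χ_A(x) = (x - 6)*(x - 1)^2

Step 2 — compute geometric multiplicities via the rank-nullity identity g(λ) = n − rank(A − λI):
  rank(A − (1)·I) = 2, so dim ker(A − (1)·I) = n − 2 = 1
  rank(A − (6)·I) = 2, so dim ker(A − (6)·I) = n − 2 = 1

Summary:
  λ = 1: algebraic multiplicity = 2, geometric multiplicity = 1
  λ = 6: algebraic multiplicity = 1, geometric multiplicity = 1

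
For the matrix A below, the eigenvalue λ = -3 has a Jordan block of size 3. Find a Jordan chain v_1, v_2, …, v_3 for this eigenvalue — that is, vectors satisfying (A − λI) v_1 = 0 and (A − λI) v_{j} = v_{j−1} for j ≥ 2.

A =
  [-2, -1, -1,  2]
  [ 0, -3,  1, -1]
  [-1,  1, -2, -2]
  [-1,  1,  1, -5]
A Jordan chain for λ = -3 of length 3:
v_1 = (-1, 0, 1, 1)ᵀ
v_2 = (-1, 1, 1, 1)ᵀ
v_3 = (0, 0, 1, 0)ᵀ

Let N = A − (-3)·I. We want v_3 with N^3 v_3 = 0 but N^2 v_3 ≠ 0; then v_{j-1} := N · v_j for j = 3, …, 2.

Pick v_3 = (0, 0, 1, 0)ᵀ.
Then v_2 = N · v_3 = (-1, 1, 1, 1)ᵀ.
Then v_1 = N · v_2 = (-1, 0, 1, 1)ᵀ.

Sanity check: (A − (-3)·I) v_1 = (0, 0, 0, 0)ᵀ = 0. ✓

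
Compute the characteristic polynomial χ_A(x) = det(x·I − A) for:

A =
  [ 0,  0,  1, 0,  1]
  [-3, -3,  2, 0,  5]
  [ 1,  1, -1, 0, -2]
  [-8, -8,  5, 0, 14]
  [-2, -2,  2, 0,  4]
x^5

Expanding det(x·I − A) (e.g. by cofactor expansion or by noting that A is similar to its Jordan form J, which has the same characteristic polynomial as A) gives
  χ_A(x) = x^5
which factors as x^5. The eigenvalues (with algebraic multiplicities) are λ = 0 with multiplicity 5.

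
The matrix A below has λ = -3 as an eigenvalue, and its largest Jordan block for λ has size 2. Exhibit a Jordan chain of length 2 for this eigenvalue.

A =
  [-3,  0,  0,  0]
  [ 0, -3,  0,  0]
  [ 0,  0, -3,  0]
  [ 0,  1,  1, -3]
A Jordan chain for λ = -3 of length 2:
v_1 = (0, 0, 0, 1)ᵀ
v_2 = (0, 1, 0, 0)ᵀ

Let N = A − (-3)·I. We want v_2 with N^2 v_2 = 0 but N^1 v_2 ≠ 0; then v_{j-1} := N · v_j for j = 2, …, 2.

Pick v_2 = (0, 1, 0, 0)ᵀ.
Then v_1 = N · v_2 = (0, 0, 0, 1)ᵀ.

Sanity check: (A − (-3)·I) v_1 = (0, 0, 0, 0)ᵀ = 0. ✓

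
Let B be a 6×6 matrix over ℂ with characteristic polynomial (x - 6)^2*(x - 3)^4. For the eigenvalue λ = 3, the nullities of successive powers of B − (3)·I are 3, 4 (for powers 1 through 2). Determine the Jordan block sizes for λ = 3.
Block sizes for λ = 3: [2, 1, 1]

From the dimensions of kernels of powers, the number of Jordan blocks of size at least j is d_j − d_{j−1} where d_j = dim ker(N^j) (with d_0 = 0). Computing the differences gives [3, 1].
The number of blocks of size exactly k is (#blocks of size ≥ k) − (#blocks of size ≥ k + 1), so the partition is: 2 block(s) of size 1, 1 block(s) of size 2.
In nonincreasing order the block sizes are [2, 1, 1].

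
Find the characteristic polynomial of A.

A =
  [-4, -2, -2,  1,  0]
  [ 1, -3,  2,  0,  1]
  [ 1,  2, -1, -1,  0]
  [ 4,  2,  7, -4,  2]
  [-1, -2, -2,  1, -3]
x^5 + 15*x^4 + 90*x^3 + 270*x^2 + 405*x + 243

Expanding det(x·I − A) (e.g. by cofactor expansion or by noting that A is similar to its Jordan form J, which has the same characteristic polynomial as A) gives
  χ_A(x) = x^5 + 15*x^4 + 90*x^3 + 270*x^2 + 405*x + 243
which factors as (x + 3)^5. The eigenvalues (with algebraic multiplicities) are λ = -3 with multiplicity 5.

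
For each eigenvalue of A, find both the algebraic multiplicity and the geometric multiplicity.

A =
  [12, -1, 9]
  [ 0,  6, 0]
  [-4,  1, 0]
λ = 6: alg = 3, geom = 1

Step 1 — factor the characteristic polynomial to read off the algebraic multiplicities:
  χ_A(x) = (x - 6)^3

Step 2 — compute geometric multiplicities via the rank-nullity identity g(λ) = n − rank(A − λI):
  rank(A − (6)·I) = 2, so dim ker(A − (6)·I) = n − 2 = 1

Summary:
  λ = 6: algebraic multiplicity = 3, geometric multiplicity = 1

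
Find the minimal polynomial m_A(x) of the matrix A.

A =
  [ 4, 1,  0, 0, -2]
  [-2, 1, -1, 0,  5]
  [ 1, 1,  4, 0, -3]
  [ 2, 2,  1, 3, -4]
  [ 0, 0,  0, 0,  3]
x^3 - 9*x^2 + 27*x - 27

The characteristic polynomial is χ_A(x) = (x - 3)^5, so the eigenvalues are known. The minimal polynomial is
  m_A(x) = Π_λ (x − λ)^{k_λ}
where k_λ is the size of the *largest* Jordan block for λ (equivalently, the smallest k with (A − λI)^k v = 0 for every generalised eigenvector v of λ).

  λ = 3: largest Jordan block has size 3, contributing (x − 3)^3

So m_A(x) = (x - 3)^3 = x^3 - 9*x^2 + 27*x - 27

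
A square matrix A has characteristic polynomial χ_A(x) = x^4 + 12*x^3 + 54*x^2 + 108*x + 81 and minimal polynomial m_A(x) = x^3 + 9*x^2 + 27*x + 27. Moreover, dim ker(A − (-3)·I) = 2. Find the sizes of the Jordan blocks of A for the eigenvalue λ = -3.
Block sizes for λ = -3: [3, 1]

Step 1 — from the characteristic polynomial, algebraic multiplicity of λ = -3 is 4. From dim ker(A − (-3)·I) = 2, there are exactly 2 Jordan blocks for λ = -3.
Step 2 — from the minimal polynomial, the factor (x + 3)^3 tells us the largest block for λ = -3 has size 3.
Step 3 — with total size 4, 2 blocks, and largest block 3, the block sizes (in nonincreasing order) are [3, 1].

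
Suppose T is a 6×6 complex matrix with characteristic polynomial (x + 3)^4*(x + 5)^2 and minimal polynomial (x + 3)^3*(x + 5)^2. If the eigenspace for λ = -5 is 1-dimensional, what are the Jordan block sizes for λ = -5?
Block sizes for λ = -5: [2]

Step 1 — from the characteristic polynomial, algebraic multiplicity of λ = -5 is 2. From dim ker(T − (-5)·I) = 1, there are exactly 1 Jordan blocks for λ = -5.
Step 2 — from the minimal polynomial, the factor (x + 5)^2 tells us the largest block for λ = -5 has size 2.
Step 3 — with total size 2, 1 blocks, and largest block 2, the block sizes (in nonincreasing order) are [2].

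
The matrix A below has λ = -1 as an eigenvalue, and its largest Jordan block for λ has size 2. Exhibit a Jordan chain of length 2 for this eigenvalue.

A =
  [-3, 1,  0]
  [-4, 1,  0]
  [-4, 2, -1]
A Jordan chain for λ = -1 of length 2:
v_1 = (-2, -4, -4)ᵀ
v_2 = (1, 0, 0)ᵀ

Let N = A − (-1)·I. We want v_2 with N^2 v_2 = 0 but N^1 v_2 ≠ 0; then v_{j-1} := N · v_j for j = 2, …, 2.

Pick v_2 = (1, 0, 0)ᵀ.
Then v_1 = N · v_2 = (-2, -4, -4)ᵀ.

Sanity check: (A − (-1)·I) v_1 = (0, 0, 0)ᵀ = 0. ✓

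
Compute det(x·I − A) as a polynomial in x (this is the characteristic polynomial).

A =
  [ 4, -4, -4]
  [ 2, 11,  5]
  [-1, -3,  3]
x^3 - 18*x^2 + 108*x - 216

Expanding det(x·I − A) (e.g. by cofactor expansion or by noting that A is similar to its Jordan form J, which has the same characteristic polynomial as A) gives
  χ_A(x) = x^3 - 18*x^2 + 108*x - 216
which factors as (x - 6)^3. The eigenvalues (with algebraic multiplicities) are λ = 6 with multiplicity 3.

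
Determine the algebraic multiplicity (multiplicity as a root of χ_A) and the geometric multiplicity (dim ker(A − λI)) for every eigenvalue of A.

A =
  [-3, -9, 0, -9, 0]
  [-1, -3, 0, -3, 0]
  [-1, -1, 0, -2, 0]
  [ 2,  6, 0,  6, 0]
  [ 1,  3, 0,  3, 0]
λ = 0: alg = 5, geom = 3

Step 1 — factor the characteristic polynomial to read off the algebraic multiplicities:
  χ_A(x) = x^5

Step 2 — compute geometric multiplicities via the rank-nullity identity g(λ) = n − rank(A − λI):
  rank(A − (0)·I) = 2, so dim ker(A − (0)·I) = n − 2 = 3

Summary:
  λ = 0: algebraic multiplicity = 5, geometric multiplicity = 3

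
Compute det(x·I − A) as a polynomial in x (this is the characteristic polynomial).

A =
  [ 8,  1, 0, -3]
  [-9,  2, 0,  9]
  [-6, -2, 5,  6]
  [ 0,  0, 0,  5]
x^4 - 20*x^3 + 150*x^2 - 500*x + 625

Expanding det(x·I − A) (e.g. by cofactor expansion or by noting that A is similar to its Jordan form J, which has the same characteristic polynomial as A) gives
  χ_A(x) = x^4 - 20*x^3 + 150*x^2 - 500*x + 625
which factors as (x - 5)^4. The eigenvalues (with algebraic multiplicities) are λ = 5 with multiplicity 4.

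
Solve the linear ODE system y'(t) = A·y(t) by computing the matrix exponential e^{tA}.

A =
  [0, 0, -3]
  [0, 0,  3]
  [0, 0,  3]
e^{tA} =
  [1, 0, 1 - exp(3*t)]
  [0, 1, exp(3*t) - 1]
  [0, 0, exp(3*t)]

Strategy: write A = P · J · P⁻¹ where J is a Jordan canonical form, so e^{tA} = P · e^{tJ} · P⁻¹, and e^{tJ} can be computed block-by-block.

A has Jordan form
J =
  [0, 0, 0]
  [0, 0, 0]
  [0, 0, 3]
(up to reordering of blocks).

Per-block formulas:
  For a 1×1 block at λ = 0: exp(t · [0]) = [e^(0t)].
  For a 1×1 block at λ = 3: exp(t · [3]) = [e^(3t)].

After assembling e^{tJ} and conjugating by P, we get:

e^{tA} =
  [1, 0, 1 - exp(3*t)]
  [0, 1, exp(3*t) - 1]
  [0, 0, exp(3*t)]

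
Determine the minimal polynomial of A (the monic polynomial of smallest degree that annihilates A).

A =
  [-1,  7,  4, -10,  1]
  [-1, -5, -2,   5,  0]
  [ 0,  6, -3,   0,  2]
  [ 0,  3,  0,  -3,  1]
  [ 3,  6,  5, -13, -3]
x^3 + 9*x^2 + 27*x + 27

The characteristic polynomial is χ_A(x) = (x + 3)^5, so the eigenvalues are known. The minimal polynomial is
  m_A(x) = Π_λ (x − λ)^{k_λ}
where k_λ is the size of the *largest* Jordan block for λ (equivalently, the smallest k with (A − λI)^k v = 0 for every generalised eigenvector v of λ).

  λ = -3: largest Jordan block has size 3, contributing (x + 3)^3

So m_A(x) = (x + 3)^3 = x^3 + 9*x^2 + 27*x + 27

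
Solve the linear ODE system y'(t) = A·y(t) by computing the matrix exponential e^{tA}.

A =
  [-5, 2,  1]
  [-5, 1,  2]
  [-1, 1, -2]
e^{tA} =
  [-t^2*exp(-2*t) - 3*t*exp(-2*t) + exp(-2*t), t^2*exp(-2*t)/2 + 2*t*exp(-2*t), t^2*exp(-2*t)/2 + t*exp(-2*t)]
  [-t^2*exp(-2*t) - 5*t*exp(-2*t), t^2*exp(-2*t)/2 + 3*t*exp(-2*t) + exp(-2*t), t^2*exp(-2*t)/2 + 2*t*exp(-2*t)]
  [-t^2*exp(-2*t) - t*exp(-2*t), t^2*exp(-2*t)/2 + t*exp(-2*t), t^2*exp(-2*t)/2 + exp(-2*t)]

Strategy: write A = P · J · P⁻¹ where J is a Jordan canonical form, so e^{tA} = P · e^{tJ} · P⁻¹, and e^{tJ} can be computed block-by-block.

A has Jordan form
J =
  [-2,  1,  0]
  [ 0, -2,  1]
  [ 0,  0, -2]
(up to reordering of blocks).

Per-block formulas:
  For a 3×3 Jordan block J_3(-2): exp(t · J_3(-2)) = e^(-2t)·(I + t·N + (t^2/2)·N^2), where N is the 3×3 nilpotent shift.

After assembling e^{tJ} and conjugating by P, we get:

e^{tA} =
  [-t^2*exp(-2*t) - 3*t*exp(-2*t) + exp(-2*t), t^2*exp(-2*t)/2 + 2*t*exp(-2*t), t^2*exp(-2*t)/2 + t*exp(-2*t)]
  [-t^2*exp(-2*t) - 5*t*exp(-2*t), t^2*exp(-2*t)/2 + 3*t*exp(-2*t) + exp(-2*t), t^2*exp(-2*t)/2 + 2*t*exp(-2*t)]
  [-t^2*exp(-2*t) - t*exp(-2*t), t^2*exp(-2*t)/2 + t*exp(-2*t), t^2*exp(-2*t)/2 + exp(-2*t)]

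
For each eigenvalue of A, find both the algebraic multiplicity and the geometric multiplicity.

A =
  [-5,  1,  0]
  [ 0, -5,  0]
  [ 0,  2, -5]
λ = -5: alg = 3, geom = 2

Step 1 — factor the characteristic polynomial to read off the algebraic multiplicities:
  χ_A(x) = (x + 5)^3

Step 2 — compute geometric multiplicities via the rank-nullity identity g(λ) = n − rank(A − λI):
  rank(A − (-5)·I) = 1, so dim ker(A − (-5)·I) = n − 1 = 2

Summary:
  λ = -5: algebraic multiplicity = 3, geometric multiplicity = 2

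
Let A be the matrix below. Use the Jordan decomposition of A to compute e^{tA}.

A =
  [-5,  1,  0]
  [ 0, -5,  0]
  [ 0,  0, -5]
e^{tA} =
  [exp(-5*t), t*exp(-5*t), 0]
  [0, exp(-5*t), 0]
  [0, 0, exp(-5*t)]

Strategy: write A = P · J · P⁻¹ where J is a Jordan canonical form, so e^{tA} = P · e^{tJ} · P⁻¹, and e^{tJ} can be computed block-by-block.

A has Jordan form
J =
  [-5,  1,  0]
  [ 0, -5,  0]
  [ 0,  0, -5]
(up to reordering of blocks).

Per-block formulas:
  For a 1×1 block at λ = -5: exp(t · [-5]) = [e^(-5t)].
  For a 2×2 Jordan block J_2(-5): exp(t · J_2(-5)) = e^(-5t)·(I + t·N), where N is the 2×2 nilpotent shift.

After assembling e^{tJ} and conjugating by P, we get:

e^{tA} =
  [exp(-5*t), t*exp(-5*t), 0]
  [0, exp(-5*t), 0]
  [0, 0, exp(-5*t)]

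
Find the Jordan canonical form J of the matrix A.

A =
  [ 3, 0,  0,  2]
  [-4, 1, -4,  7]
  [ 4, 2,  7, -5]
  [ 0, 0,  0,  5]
J_1(3) ⊕ J_1(3) ⊕ J_2(5)

The characteristic polynomial is
  det(x·I − A) = x^4 - 16*x^3 + 94*x^2 - 240*x + 225 = (x - 5)^2*(x - 3)^2

Eigenvalues and multiplicities (the geometric multiplicity of λ is n − rank(A − λI), which equals the number of Jordan blocks for λ):
  λ = 3: algebraic multiplicity = 2, geometric multiplicity = 2
  λ = 5: algebraic multiplicity = 2, geometric multiplicity = 1

Determining the block sizes for each eigenvalue:
  λ = 3: gm = am = 2, so every block has size 1 → block sizes [1, 1]
  λ = 5: one block (gm = 1), so the single block has size am = 2 → block sizes [2]

Assembling the blocks gives a Jordan form
J =
  [3, 0, 0, 0]
  [0, 3, 0, 0]
  [0, 0, 5, 1]
  [0, 0, 0, 5]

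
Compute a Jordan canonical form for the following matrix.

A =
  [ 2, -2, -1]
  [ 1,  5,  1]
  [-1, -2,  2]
J_2(3) ⊕ J_1(3)

The characteristic polynomial is
  det(x·I − A) = x^3 - 9*x^2 + 27*x - 27 = (x - 3)^3

Eigenvalues and multiplicities (the geometric multiplicity of λ is n − rank(A − λI), which equals the number of Jordan blocks for λ):
  λ = 3: algebraic multiplicity = 3, geometric multiplicity = 2

Determining the block sizes for each eigenvalue:
  λ = 3: 2 blocks summing to 3 forces exactly one block of size 2 and the rest size 1 → block sizes [2, 1]

Assembling the blocks gives a Jordan form
J =
  [3, 1, 0]
  [0, 3, 0]
  [0, 0, 3]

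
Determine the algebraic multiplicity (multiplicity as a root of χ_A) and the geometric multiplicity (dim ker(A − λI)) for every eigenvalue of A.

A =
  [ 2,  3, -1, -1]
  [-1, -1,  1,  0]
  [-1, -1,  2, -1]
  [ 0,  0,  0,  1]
λ = 1: alg = 4, geom = 2

Step 1 — factor the characteristic polynomial to read off the algebraic multiplicities:
  χ_A(x) = (x - 1)^4

Step 2 — compute geometric multiplicities via the rank-nullity identity g(λ) = n − rank(A − λI):
  rank(A − (1)·I) = 2, so dim ker(A − (1)·I) = n − 2 = 2

Summary:
  λ = 1: algebraic multiplicity = 4, geometric multiplicity = 2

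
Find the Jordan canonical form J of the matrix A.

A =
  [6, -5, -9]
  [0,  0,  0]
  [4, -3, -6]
J_3(0)

The characteristic polynomial is
  det(x·I − A) = x^3

Eigenvalues and multiplicities (the geometric multiplicity of λ is n − rank(A − λI), which equals the number of Jordan blocks for λ):
  λ = 0: algebraic multiplicity = 3, geometric multiplicity = 1

Determining the block sizes for each eigenvalue:
  λ = 0: one block (gm = 1), so the single block has size am = 3 → block sizes [3]

Assembling the blocks gives a Jordan form
J =
  [0, 1, 0]
  [0, 0, 1]
  [0, 0, 0]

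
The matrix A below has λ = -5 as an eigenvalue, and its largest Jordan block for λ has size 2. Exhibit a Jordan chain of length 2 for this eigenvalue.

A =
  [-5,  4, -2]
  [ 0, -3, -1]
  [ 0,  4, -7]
A Jordan chain for λ = -5 of length 2:
v_1 = (4, 2, 4)ᵀ
v_2 = (0, 1, 0)ᵀ

Let N = A − (-5)·I. We want v_2 with N^2 v_2 = 0 but N^1 v_2 ≠ 0; then v_{j-1} := N · v_j for j = 2, …, 2.

Pick v_2 = (0, 1, 0)ᵀ.
Then v_1 = N · v_2 = (4, 2, 4)ᵀ.

Sanity check: (A − (-5)·I) v_1 = (0, 0, 0)ᵀ = 0. ✓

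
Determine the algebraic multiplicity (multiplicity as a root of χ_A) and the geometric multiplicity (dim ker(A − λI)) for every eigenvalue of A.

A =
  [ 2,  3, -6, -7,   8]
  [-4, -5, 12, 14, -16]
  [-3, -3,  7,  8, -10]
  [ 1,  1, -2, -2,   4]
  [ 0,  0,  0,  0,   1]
λ = -1: alg = 1, geom = 1; λ = 1: alg = 4, geom = 2

Step 1 — factor the characteristic polynomial to read off the algebraic multiplicities:
  χ_A(x) = (x - 1)^4*(x + 1)

Step 2 — compute geometric multiplicities via the rank-nullity identity g(λ) = n − rank(A − λI):
  rank(A − (-1)·I) = 4, so dim ker(A − (-1)·I) = n − 4 = 1
  rank(A − (1)·I) = 3, so dim ker(A − (1)·I) = n − 3 = 2

Summary:
  λ = -1: algebraic multiplicity = 1, geometric multiplicity = 1
  λ = 1: algebraic multiplicity = 4, geometric multiplicity = 2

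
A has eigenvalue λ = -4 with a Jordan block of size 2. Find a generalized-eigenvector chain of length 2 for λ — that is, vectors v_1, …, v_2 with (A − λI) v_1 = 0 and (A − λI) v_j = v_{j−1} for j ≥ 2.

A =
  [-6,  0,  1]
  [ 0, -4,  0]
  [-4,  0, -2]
A Jordan chain for λ = -4 of length 2:
v_1 = (-2, 0, -4)ᵀ
v_2 = (1, 0, 0)ᵀ

Let N = A − (-4)·I. We want v_2 with N^2 v_2 = 0 but N^1 v_2 ≠ 0; then v_{j-1} := N · v_j for j = 2, …, 2.

Pick v_2 = (1, 0, 0)ᵀ.
Then v_1 = N · v_2 = (-2, 0, -4)ᵀ.

Sanity check: (A − (-4)·I) v_1 = (0, 0, 0)ᵀ = 0. ✓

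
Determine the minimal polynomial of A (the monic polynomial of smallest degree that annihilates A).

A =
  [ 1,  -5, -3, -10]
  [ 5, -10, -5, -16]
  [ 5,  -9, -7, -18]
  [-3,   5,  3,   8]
x^3 + 6*x^2 + 12*x + 8

The characteristic polynomial is χ_A(x) = (x + 2)^4, so the eigenvalues are known. The minimal polynomial is
  m_A(x) = Π_λ (x − λ)^{k_λ}
where k_λ is the size of the *largest* Jordan block for λ (equivalently, the smallest k with (A − λI)^k v = 0 for every generalised eigenvector v of λ).

  λ = -2: largest Jordan block has size 3, contributing (x + 2)^3

So m_A(x) = (x + 2)^3 = x^3 + 6*x^2 + 12*x + 8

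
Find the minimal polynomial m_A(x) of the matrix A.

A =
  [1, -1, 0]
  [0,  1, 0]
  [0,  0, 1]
x^2 - 2*x + 1

The characteristic polynomial is χ_A(x) = (x - 1)^3, so the eigenvalues are known. The minimal polynomial is
  m_A(x) = Π_λ (x − λ)^{k_λ}
where k_λ is the size of the *largest* Jordan block for λ (equivalently, the smallest k with (A − λI)^k v = 0 for every generalised eigenvector v of λ).

  λ = 1: largest Jordan block has size 2, contributing (x − 1)^2

So m_A(x) = (x - 1)^2 = x^2 - 2*x + 1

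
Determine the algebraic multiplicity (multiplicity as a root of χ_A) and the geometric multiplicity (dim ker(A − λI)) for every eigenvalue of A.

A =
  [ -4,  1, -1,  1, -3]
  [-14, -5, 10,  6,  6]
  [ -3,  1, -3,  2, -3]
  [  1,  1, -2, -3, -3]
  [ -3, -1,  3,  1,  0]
λ = -3: alg = 5, geom = 3

Step 1 — factor the characteristic polynomial to read off the algebraic multiplicities:
  χ_A(x) = (x + 3)^5

Step 2 — compute geometric multiplicities via the rank-nullity identity g(λ) = n − rank(A − λI):
  rank(A − (-3)·I) = 2, so dim ker(A − (-3)·I) = n − 2 = 3

Summary:
  λ = -3: algebraic multiplicity = 5, geometric multiplicity = 3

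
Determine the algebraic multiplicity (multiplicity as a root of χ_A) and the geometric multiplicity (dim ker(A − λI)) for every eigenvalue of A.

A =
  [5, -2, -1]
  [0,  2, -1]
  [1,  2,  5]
λ = 4: alg = 3, geom = 1

Step 1 — factor the characteristic polynomial to read off the algebraic multiplicities:
  χ_A(x) = (x - 4)^3

Step 2 — compute geometric multiplicities via the rank-nullity identity g(λ) = n − rank(A − λI):
  rank(A − (4)·I) = 2, so dim ker(A − (4)·I) = n − 2 = 1

Summary:
  λ = 4: algebraic multiplicity = 3, geometric multiplicity = 1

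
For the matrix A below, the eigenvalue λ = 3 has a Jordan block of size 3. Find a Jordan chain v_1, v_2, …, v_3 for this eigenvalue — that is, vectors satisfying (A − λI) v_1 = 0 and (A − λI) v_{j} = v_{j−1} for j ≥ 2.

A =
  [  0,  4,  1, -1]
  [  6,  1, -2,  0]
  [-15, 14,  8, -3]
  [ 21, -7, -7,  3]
A Jordan chain for λ = 3 of length 3:
v_1 = (-3, 0, -9, 0)ᵀ
v_2 = (-3, 6, -15, 21)ᵀ
v_3 = (1, 0, 0, 0)ᵀ

Let N = A − (3)·I. We want v_3 with N^3 v_3 = 0 but N^2 v_3 ≠ 0; then v_{j-1} := N · v_j for j = 3, …, 2.

Pick v_3 = (1, 0, 0, 0)ᵀ.
Then v_2 = N · v_3 = (-3, 6, -15, 21)ᵀ.
Then v_1 = N · v_2 = (-3, 0, -9, 0)ᵀ.

Sanity check: (A − (3)·I) v_1 = (0, 0, 0, 0)ᵀ = 0. ✓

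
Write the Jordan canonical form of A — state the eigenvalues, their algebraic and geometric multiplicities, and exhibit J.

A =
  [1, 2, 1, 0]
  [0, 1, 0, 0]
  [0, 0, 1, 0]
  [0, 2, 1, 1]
J_2(1) ⊕ J_1(1) ⊕ J_1(1)

The characteristic polynomial is
  det(x·I − A) = x^4 - 4*x^3 + 6*x^2 - 4*x + 1 = (x - 1)^4

Eigenvalues and multiplicities (the geometric multiplicity of λ is n − rank(A − λI), which equals the number of Jordan blocks for λ):
  λ = 1: algebraic multiplicity = 4, geometric multiplicity = 3

Determining the block sizes for each eigenvalue:
  λ = 1: 3 blocks summing to 4 forces exactly one block of size 2 and the rest size 1 → block sizes [2, 1, 1]

Assembling the blocks gives a Jordan form
J =
  [1, 1, 0, 0]
  [0, 1, 0, 0]
  [0, 0, 1, 0]
  [0, 0, 0, 1]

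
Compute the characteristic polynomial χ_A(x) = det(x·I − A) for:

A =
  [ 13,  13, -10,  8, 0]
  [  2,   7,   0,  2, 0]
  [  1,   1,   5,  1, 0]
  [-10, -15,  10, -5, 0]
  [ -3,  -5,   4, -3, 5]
x^5 - 25*x^4 + 250*x^3 - 1250*x^2 + 3125*x - 3125

Expanding det(x·I − A) (e.g. by cofactor expansion or by noting that A is similar to its Jordan form J, which has the same characteristic polynomial as A) gives
  χ_A(x) = x^5 - 25*x^4 + 250*x^3 - 1250*x^2 + 3125*x - 3125
which factors as (x - 5)^5. The eigenvalues (with algebraic multiplicities) are λ = 5 with multiplicity 5.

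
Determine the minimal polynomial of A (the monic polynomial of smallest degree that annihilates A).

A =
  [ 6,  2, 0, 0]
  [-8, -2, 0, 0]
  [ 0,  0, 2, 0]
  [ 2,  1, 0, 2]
x^2 - 4*x + 4

The characteristic polynomial is χ_A(x) = (x - 2)^4, so the eigenvalues are known. The minimal polynomial is
  m_A(x) = Π_λ (x − λ)^{k_λ}
where k_λ is the size of the *largest* Jordan block for λ (equivalently, the smallest k with (A − λI)^k v = 0 for every generalised eigenvector v of λ).

  λ = 2: largest Jordan block has size 2, contributing (x − 2)^2

So m_A(x) = (x - 2)^2 = x^2 - 4*x + 4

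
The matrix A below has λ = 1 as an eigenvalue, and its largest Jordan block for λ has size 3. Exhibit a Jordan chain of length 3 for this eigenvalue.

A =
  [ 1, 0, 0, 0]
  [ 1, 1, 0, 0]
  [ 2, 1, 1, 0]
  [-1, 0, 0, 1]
A Jordan chain for λ = 1 of length 3:
v_1 = (0, 0, 1, 0)ᵀ
v_2 = (0, 1, 2, -1)ᵀ
v_3 = (1, 0, 0, 0)ᵀ

Let N = A − (1)·I. We want v_3 with N^3 v_3 = 0 but N^2 v_3 ≠ 0; then v_{j-1} := N · v_j for j = 3, …, 2.

Pick v_3 = (1, 0, 0, 0)ᵀ.
Then v_2 = N · v_3 = (0, 1, 2, -1)ᵀ.
Then v_1 = N · v_2 = (0, 0, 1, 0)ᵀ.

Sanity check: (A − (1)·I) v_1 = (0, 0, 0, 0)ᵀ = 0. ✓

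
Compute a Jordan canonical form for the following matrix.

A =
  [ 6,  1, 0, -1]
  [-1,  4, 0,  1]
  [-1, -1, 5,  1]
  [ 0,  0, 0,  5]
J_2(5) ⊕ J_1(5) ⊕ J_1(5)

The characteristic polynomial is
  det(x·I − A) = x^4 - 20*x^3 + 150*x^2 - 500*x + 625 = (x - 5)^4

Eigenvalues and multiplicities (the geometric multiplicity of λ is n − rank(A − λI), which equals the number of Jordan blocks for λ):
  λ = 5: algebraic multiplicity = 4, geometric multiplicity = 3

Determining the block sizes for each eigenvalue:
  λ = 5: 3 blocks summing to 4 forces exactly one block of size 2 and the rest size 1 → block sizes [2, 1, 1]

Assembling the blocks gives a Jordan form
J =
  [5, 1, 0, 0]
  [0, 5, 0, 0]
  [0, 0, 5, 0]
  [0, 0, 0, 5]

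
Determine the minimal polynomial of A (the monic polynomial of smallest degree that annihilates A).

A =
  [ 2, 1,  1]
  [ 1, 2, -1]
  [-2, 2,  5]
x^2 - 6*x + 9

The characteristic polynomial is χ_A(x) = (x - 3)^3, so the eigenvalues are known. The minimal polynomial is
  m_A(x) = Π_λ (x − λ)^{k_λ}
where k_λ is the size of the *largest* Jordan block for λ (equivalently, the smallest k with (A − λI)^k v = 0 for every generalised eigenvector v of λ).

  λ = 3: largest Jordan block has size 2, contributing (x − 3)^2

So m_A(x) = (x - 3)^2 = x^2 - 6*x + 9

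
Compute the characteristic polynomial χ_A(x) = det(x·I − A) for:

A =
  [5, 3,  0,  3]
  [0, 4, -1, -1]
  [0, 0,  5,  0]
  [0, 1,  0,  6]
x^4 - 20*x^3 + 150*x^2 - 500*x + 625

Expanding det(x·I − A) (e.g. by cofactor expansion or by noting that A is similar to its Jordan form J, which has the same characteristic polynomial as A) gives
  χ_A(x) = x^4 - 20*x^3 + 150*x^2 - 500*x + 625
which factors as (x - 5)^4. The eigenvalues (with algebraic multiplicities) are λ = 5 with multiplicity 4.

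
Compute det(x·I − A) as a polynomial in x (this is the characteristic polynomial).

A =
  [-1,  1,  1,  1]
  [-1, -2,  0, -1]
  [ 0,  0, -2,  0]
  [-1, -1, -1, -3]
x^4 + 8*x^3 + 24*x^2 + 32*x + 16

Expanding det(x·I − A) (e.g. by cofactor expansion or by noting that A is similar to its Jordan form J, which has the same characteristic polynomial as A) gives
  χ_A(x) = x^4 + 8*x^3 + 24*x^2 + 32*x + 16
which factors as (x + 2)^4. The eigenvalues (with algebraic multiplicities) are λ = -2 with multiplicity 4.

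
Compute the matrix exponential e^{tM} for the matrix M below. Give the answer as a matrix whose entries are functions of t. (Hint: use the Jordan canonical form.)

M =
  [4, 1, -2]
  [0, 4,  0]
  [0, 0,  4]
e^{tM} =
  [exp(4*t), t*exp(4*t), -2*t*exp(4*t)]
  [0, exp(4*t), 0]
  [0, 0, exp(4*t)]

Strategy: write M = P · J · P⁻¹ where J is a Jordan canonical form, so e^{tM} = P · e^{tJ} · P⁻¹, and e^{tJ} can be computed block-by-block.

M has Jordan form
J =
  [4, 1, 0]
  [0, 4, 0]
  [0, 0, 4]
(up to reordering of blocks).

Per-block formulas:
  For a 1×1 block at λ = 4: exp(t · [4]) = [e^(4t)].
  For a 2×2 Jordan block J_2(4): exp(t · J_2(4)) = e^(4t)·(I + t·N), where N is the 2×2 nilpotent shift.

After assembling e^{tJ} and conjugating by P, we get:

e^{tM} =
  [exp(4*t), t*exp(4*t), -2*t*exp(4*t)]
  [0, exp(4*t), 0]
  [0, 0, exp(4*t)]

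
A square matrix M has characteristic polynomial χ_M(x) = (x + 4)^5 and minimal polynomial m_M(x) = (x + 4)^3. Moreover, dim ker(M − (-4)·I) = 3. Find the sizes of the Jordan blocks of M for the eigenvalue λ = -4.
Block sizes for λ = -4: [3, 1, 1]

Step 1 — from the characteristic polynomial, algebraic multiplicity of λ = -4 is 5. From dim ker(M − (-4)·I) = 3, there are exactly 3 Jordan blocks for λ = -4.
Step 2 — from the minimal polynomial, the factor (x + 4)^3 tells us the largest block for λ = -4 has size 3.
Step 3 — with total size 5, 3 blocks, and largest block 3, the block sizes (in nonincreasing order) are [3, 1, 1].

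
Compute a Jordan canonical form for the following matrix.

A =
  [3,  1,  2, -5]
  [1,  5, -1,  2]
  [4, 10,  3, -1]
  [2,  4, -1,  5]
J_2(4) ⊕ J_2(4)

The characteristic polynomial is
  det(x·I − A) = x^4 - 16*x^3 + 96*x^2 - 256*x + 256 = (x - 4)^4

Eigenvalues and multiplicities (the geometric multiplicity of λ is n − rank(A − λI), which equals the number of Jordan blocks for λ):
  λ = 4: algebraic multiplicity = 4, geometric multiplicity = 2

Determining the block sizes for each eigenvalue:
  λ = 4: with am = 4 and gm = 2, the partition is not yet determined (e.g. several partitions of 4 into 2 parts exist). Let N = A − (4)·I. Computing rank(N^1) = 2, rank(N^2) = 0; the number of blocks of size ≥ j is rank(N^{j−1}) − rank(N^j), giving [2, 2]. So we have 2 block(s) of size 2 → block sizes [2, 2]

Assembling the blocks gives a Jordan form
J =
  [4, 1, 0, 0]
  [0, 4, 0, 0]
  [0, 0, 4, 1]
  [0, 0, 0, 4]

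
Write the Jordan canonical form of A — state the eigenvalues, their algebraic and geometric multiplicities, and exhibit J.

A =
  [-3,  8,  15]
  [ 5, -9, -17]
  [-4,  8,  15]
J_3(1)

The characteristic polynomial is
  det(x·I − A) = x^3 - 3*x^2 + 3*x - 1 = (x - 1)^3

Eigenvalues and multiplicities (the geometric multiplicity of λ is n − rank(A − λI), which equals the number of Jordan blocks for λ):
  λ = 1: algebraic multiplicity = 3, geometric multiplicity = 1

Determining the block sizes for each eigenvalue:
  λ = 1: one block (gm = 1), so the single block has size am = 3 → block sizes [3]

Assembling the blocks gives a Jordan form
J =
  [1, 1, 0]
  [0, 1, 1]
  [0, 0, 1]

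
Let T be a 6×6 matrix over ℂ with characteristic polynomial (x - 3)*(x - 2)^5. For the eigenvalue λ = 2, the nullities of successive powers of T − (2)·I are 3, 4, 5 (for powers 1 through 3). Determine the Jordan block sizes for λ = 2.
Block sizes for λ = 2: [3, 1, 1]

From the dimensions of kernels of powers, the number of Jordan blocks of size at least j is d_j − d_{j−1} where d_j = dim ker(N^j) (with d_0 = 0). Computing the differences gives [3, 1, 1].
The number of blocks of size exactly k is (#blocks of size ≥ k) − (#blocks of size ≥ k + 1), so the partition is: 2 block(s) of size 1, 1 block(s) of size 3.
In nonincreasing order the block sizes are [3, 1, 1].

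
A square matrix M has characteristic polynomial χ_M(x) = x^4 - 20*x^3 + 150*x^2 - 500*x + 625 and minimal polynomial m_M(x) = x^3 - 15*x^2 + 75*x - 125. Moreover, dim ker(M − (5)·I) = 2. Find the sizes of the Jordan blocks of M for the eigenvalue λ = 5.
Block sizes for λ = 5: [3, 1]

Step 1 — from the characteristic polynomial, algebraic multiplicity of λ = 5 is 4. From dim ker(M − (5)·I) = 2, there are exactly 2 Jordan blocks for λ = 5.
Step 2 — from the minimal polynomial, the factor (x − 5)^3 tells us the largest block for λ = 5 has size 3.
Step 3 — with total size 4, 2 blocks, and largest block 3, the block sizes (in nonincreasing order) are [3, 1].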